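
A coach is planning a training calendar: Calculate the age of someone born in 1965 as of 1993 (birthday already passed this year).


Birth year: 1965
Current year: 1993
Age = current year - birth year
Age = 1993 - 1965 = 28

28


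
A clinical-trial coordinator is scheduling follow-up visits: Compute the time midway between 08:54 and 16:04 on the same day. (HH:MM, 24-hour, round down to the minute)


Start time: 08:54 = 534 minutes from midnight
End time: 16:04 = 964 minutes from midnight
Sum: 534 + 964 = 1498
Midpoint: 1498 / 2 = 749 minutes
Convert: 749 / 60 = 12 hours, 29 minutes
Result: 12:29

12:29


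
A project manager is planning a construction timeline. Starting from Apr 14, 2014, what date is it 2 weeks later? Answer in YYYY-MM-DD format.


Start: 2014-04-14
Weeks to add: 2
Convert to days: 2 x 7 = 14 days
Add 14 days to 2014-04-14
Result: 2014-04-28

2014-04-28


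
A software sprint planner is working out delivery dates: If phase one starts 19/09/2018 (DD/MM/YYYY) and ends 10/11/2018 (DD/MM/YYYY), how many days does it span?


Start date: 2018-09-19
End date: 2018-11-10
Sep 2018: +12 days
Oct 2018: +31 days
Nov 2018: +9 days
Total: 52 days

52


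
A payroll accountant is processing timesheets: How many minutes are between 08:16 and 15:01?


Start time: 08:16 = 496 minutes from midnight
End time: 15:01 = 901 minutes from midnight
Difference: 901 - 496 = 405 minutes
That is 6 hours and 45 minutes

405


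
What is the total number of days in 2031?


Year: 2031
Check leap year rules:
Divisible by 4? No
2031 is not a leap year
Days: 365

365


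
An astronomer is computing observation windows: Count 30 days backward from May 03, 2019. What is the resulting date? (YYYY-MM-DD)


Start: 2019-05-03
Subtracting 30 days
Days already passed in May: 3
After going back through May: 27 more days to subtract
April 2019 has 30 days, need 27
Result: 2019-04-03

2019-04-03


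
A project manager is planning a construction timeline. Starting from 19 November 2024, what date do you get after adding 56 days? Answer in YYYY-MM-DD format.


Start: 2024-11-19
Adding 56 days
Days remaining in November: 11
After November: 45 days still to add
December 2024: 31 days, 14 remaining
January 2025 has 31 days, need 14
Result: 2025-01-14

2025-01-14


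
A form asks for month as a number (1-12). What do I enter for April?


Calendar month order:
3. March
4. April <--
5. May
April is month number 4

4


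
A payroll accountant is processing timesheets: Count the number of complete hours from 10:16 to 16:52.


Start: 10:16
End: 16:52
Hour difference: 16 - 10 = 6 hours
Minute difference: 52 - 16 = 36 minutes
Total minutes: 396
Complete hours: 396 / 60 = 6 (remainder 36)

6


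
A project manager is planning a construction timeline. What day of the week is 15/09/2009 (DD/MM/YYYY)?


Date: 2009-09-15
January 1, 2009 is a Thursday
Day of year: 258
Offset from Jan 1: 257 days
257 mod 7 = 5
Result: Tuesday

Tuesday


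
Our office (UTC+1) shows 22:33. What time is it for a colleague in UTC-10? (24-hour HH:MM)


Local time: 22:33 at UTC+1 (offset 1h)
Target zone: UTC-10 (offset -10h)
Difference: -10 - (1) = -11 hours
Calculation: 22 + (-11) = 11
Result: 11:33

11:33


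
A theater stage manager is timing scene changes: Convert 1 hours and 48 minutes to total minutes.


Hours: 1
Minutes: 48
Convert hours to minutes: 1 x 60 = 60
Add remaining minutes: 60 + 48 = 108

108


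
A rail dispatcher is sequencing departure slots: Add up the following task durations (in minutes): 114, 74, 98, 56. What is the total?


Durations: 114, 74, 98, 56
Running sum: 114
+ 74 = 188
+ 98 = 286
+ 56 = 342
Total duration: 342 minutes
That is 5 hours and 42 minutes

342


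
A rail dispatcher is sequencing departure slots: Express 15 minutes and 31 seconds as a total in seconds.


Minutes: 15
Seconds: 31
Convert minutes to seconds: 15 x 60 = 900
Add remaining seconds: 900 + 31 = 931

931


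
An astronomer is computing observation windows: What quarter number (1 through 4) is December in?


Month: December (month 12)
Q1: January-March (months 1-3)
Q2: April-June (months 4-6)
Q3: July-September (months 7-9)
Q4: October-December (months 10-12)
Month 12 falls in Q4

4


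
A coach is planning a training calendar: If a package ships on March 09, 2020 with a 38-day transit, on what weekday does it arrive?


Start: 2020-03-09 (Monday)
Step 1 - find target date: add 38 days
  2020-03-09 + 38 days = 2020-04-16
Step 2 - day of week:
  38 mod 7 = 3
  Monday + 3 days -> Thursday
Result: Thursday (2020-04-16)

Thursday


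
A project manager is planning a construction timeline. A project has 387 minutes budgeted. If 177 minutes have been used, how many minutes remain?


Total budget: 387 minutes
Time used: 177 minutes
Remaining: 387 - 177 = 210 minutes
Percent used: 45.7%
Percent remaining: 54.3%

210


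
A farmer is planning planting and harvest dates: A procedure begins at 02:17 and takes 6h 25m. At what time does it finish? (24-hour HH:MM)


Start time: 02:17
Adding: 6 hours 25 minutes
Minutes: 17 + 25 = 42
Hours: 2 + 6 + 0 = 8
Result: 08:42

08:42


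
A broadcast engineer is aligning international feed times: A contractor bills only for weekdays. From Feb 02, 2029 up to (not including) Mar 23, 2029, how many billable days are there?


Start: 2029-02-02 (Friday)
End (exclusive): 2029-03-23 (Friday)
Total calendar days: 49
Full weeks: 49 // 7 = 7 -> 35 weekdays
Remaining 0 days starting on Friday:
Total business days: 35 + 0 = 35

35


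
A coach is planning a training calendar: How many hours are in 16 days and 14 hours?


Days: 16
Extra hours: 14
Hours per day: 24
Days to hours: 16 x 24 = 384
Total: 384 + 14 = 398

398


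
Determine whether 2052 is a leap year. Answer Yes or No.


Year: 2052
Divisible by 4? 2052 / 4 = 513.0 -> Yes
Divisible by 100? 2052 / 100 = 20.52 -> No
Divisible by 4 but not 100, so it IS a leap year

Yes


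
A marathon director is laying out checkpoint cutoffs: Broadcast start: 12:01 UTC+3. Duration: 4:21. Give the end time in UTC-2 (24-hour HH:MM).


Start: 12:01 in UTC+3
Step 1 - add duration:
  minutes: 1 + 21 = 22
  hours: 12 + 4 + 0 = 16
  end in UTC+3: 16:22
Step 2 - convert UTC+3 -> UTC-2:
  offset difference: -2 - (3) = -5 hours
  16 + (-5) = 11 -> mod 24 = 11
Result: 11:22 in UTC-2

11:22


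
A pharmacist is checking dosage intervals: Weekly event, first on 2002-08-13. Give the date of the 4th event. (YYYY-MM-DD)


First occurrence: 2002-08-13 (occurrence 1)
Each occurrence is 7 days after the previous.
Occurrence 4 is 3 weeks after the first.
3 weeks = 21 days
2002-08-13 + 21 days = 2002-09-03

2002-09-03


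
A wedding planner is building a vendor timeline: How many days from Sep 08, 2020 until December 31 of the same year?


Start: September 08, 2020
End: December 31, 2020
Days left in September: 22
October: 31
November: 30
December: 31
Sum of remaining months: 92
Total: 22 + 92 = 114

114


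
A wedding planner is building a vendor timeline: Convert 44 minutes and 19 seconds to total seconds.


Minutes: 44
Extra seconds: 19
Seconds per minute: 60
Minutes to seconds: 44 x 60 = 2640
Total: 2640 + 19 = 2659

2659


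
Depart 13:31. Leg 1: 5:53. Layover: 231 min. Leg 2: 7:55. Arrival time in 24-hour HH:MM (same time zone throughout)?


Depart: 13:31
Leg 1: +353 min -> 19:24
Layover: +231 min -> 23:15
Leg 2: +475 min -> 07:10
Total travel: 1059 minutes = 17h 39m
Arrival: 07:10

07:10


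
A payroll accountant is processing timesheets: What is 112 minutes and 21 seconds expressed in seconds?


Minutes: 112
Extra seconds: 21
Seconds per minute: 60
Minutes to seconds: 112 x 60 = 6720
Total: 6720 + 21 = 6741

6741


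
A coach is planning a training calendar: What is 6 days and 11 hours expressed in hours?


Days: 6
Extra hours: 11
Hours per day: 24
Days to hours: 6 x 24 = 144
Total: 144 + 11 = 155

155


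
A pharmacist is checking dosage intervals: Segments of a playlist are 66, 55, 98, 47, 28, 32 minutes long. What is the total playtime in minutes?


Durations: 66, 55, 98, 47, 28, 32
Running sum: 66
+ 55 = 121
+ 98 = 219
+ 47 = 266
+ 28 = 294
+ 32 = 326
Total duration: 326 minutes
That is 5 hours and 26 minutes

326


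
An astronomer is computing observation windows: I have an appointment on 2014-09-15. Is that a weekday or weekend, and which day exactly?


Date: 2014-09-15
January 1, 2014 is a Wednesday
Day of year: 258
Offset from Jan 1: 257 days
257 mod 7 = 5
Result: Monday

Monday


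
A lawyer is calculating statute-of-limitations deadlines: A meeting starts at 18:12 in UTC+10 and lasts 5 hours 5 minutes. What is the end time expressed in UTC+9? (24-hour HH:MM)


Start: 18:12 in UTC+10
Step 1 - add duration:
  minutes: 12 + 5 = 17
  hours: 18 + 5 + 0 = 23
  end in UTC+10: 23:17
Step 2 - convert UTC+10 -> UTC+9:
  offset difference: 9 - (10) = -1 hours
  23 + (-1) = 22 -> mod 24 = 22
Result: 22:17 in UTC+9

22:17


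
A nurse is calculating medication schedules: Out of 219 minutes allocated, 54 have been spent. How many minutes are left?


Total budget: 219 minutes
Time used: 54 minutes
Remaining: 219 - 54 = 165 minutes
Percent used: 24.7%
Percent remaining: 75.3%

165


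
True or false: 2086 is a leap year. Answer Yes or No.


Year: 2086
Divisible by 4? 2086 / 4 = 521.5 -> No
Not divisible by 4, so NOT a leap year

No


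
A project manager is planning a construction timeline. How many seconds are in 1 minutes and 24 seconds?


Minutes: 1
Seconds: 24
Convert minutes to seconds: 1 x 60 = 60
Add remaining seconds: 60 + 24 = 84

84


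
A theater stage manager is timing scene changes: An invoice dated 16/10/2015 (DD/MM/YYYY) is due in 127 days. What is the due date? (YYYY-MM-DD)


Start: 2015-10-16
Adding 127 days
Days remaining in October: 15
After October: 112 days still to add
November 2015: 30 days, 82 remaining
December 2015: 31 days, 51 remaining
January 2016: 31 days, 20 remaining
February 2016 has 29 days, need 20
Result: 2016-02-20

2016-02-20


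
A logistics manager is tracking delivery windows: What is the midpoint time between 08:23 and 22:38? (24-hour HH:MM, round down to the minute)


Start time: 08:23 = 503 minutes from midnight
End time: 22:38 = 1358 minutes from midnight
Sum: 503 + 1358 = 1861
Midpoint: 1861 / 2 = 930 minutes
Convert: 930 / 60 = 15 hours, 30 minutes
Result: 15:30

15:30


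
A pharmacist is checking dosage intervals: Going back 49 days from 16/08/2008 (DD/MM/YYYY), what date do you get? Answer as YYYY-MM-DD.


Start: 2008-08-16
Subtracting 49 days
Days already passed in August: 16
After going back through August: 33 more days to subtract
July 2008: 31 days, 2 remaining
June 2008 has 30 days, need 2
Result: 2008-06-28

2008-06-28


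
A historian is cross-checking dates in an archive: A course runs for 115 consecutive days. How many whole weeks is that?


Total days: 115
Days per week: 7
Division: 115 / 7 = 16 remainder 3
Complete weeks: 16
Remaining days: 3

16


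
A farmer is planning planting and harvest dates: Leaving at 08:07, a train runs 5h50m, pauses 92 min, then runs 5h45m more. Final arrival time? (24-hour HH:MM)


Depart: 08:07
Leg 1: +350 min -> 13:57
Layover: +92 min -> 15:29
Leg 2: +345 min -> 21:14
Total travel: 787 minutes = 13h 7m
Arrival: 21:14

21:14


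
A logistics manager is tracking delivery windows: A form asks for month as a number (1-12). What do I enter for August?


Calendar month order:
7. July
8. August <--
9. September
August is month number 8

8


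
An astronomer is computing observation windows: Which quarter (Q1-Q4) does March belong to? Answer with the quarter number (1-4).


Month: March (month 3)
Q1: January-March (months 1-3)
Q2: April-June (months 4-6)
Q3: July-September (months 7-9)
Q4: October-December (months 10-12)
Month 3 falls in Q1

1


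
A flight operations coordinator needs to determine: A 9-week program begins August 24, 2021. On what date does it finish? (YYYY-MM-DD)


Start: 2021-08-24
Weeks to add: 9
Convert to days: 9 x 7 = 63 days
Add 63 days to 2021-08-24
Result: 2021-10-26

2021-10-26


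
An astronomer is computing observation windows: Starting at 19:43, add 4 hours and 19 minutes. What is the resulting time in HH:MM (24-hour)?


Start time: 19:43
Adding: 4 hours 19 minutes
Minutes: 43 + 19 = 62
Minute overflow: 62 >= 60, so carry 1 hour, minutes = 2
Hours: 19 + 4 + 1 = 24
Hour wraparound: 24 mod 24 = 0
Result: 00:02

00:02


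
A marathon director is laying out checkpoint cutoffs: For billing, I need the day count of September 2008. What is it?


Month: September
Year: 2008
September is a 30-day month
Total: 30 days

30


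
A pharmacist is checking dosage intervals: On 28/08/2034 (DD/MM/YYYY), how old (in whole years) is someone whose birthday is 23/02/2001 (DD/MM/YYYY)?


Birth: 2001-02-23
Reference: 2034-08-28
Year difference: 2034 - 2001 = 33
Has birthday (02-23) occurred by 08-28? Yes
Age in full years: 33

33


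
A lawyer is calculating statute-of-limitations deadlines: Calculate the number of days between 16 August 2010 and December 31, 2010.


Start: August 16, 2010
End: December 31, 2010
Days left in August: 15
September: 30
October: 31
November: 30
December: 31
Sum of remaining months: 122
Total: 15 + 122 = 137

137


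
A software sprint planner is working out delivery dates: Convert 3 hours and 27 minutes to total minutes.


Hours: 3
Extra minutes: 27
Minutes per hour: 60
Hours to minutes: 3 x 60 = 180
Total: 180 + 27 = 207

207


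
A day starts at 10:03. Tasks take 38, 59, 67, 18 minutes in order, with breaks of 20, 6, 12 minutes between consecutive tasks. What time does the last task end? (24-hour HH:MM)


Start: 10:03 = 603 min from midnight
  after task 1 (38 min): 10:41
  after break (20 min): 11:01
  after task 2 (59 min): 12:00
  after break (6 min): 12:06
  after task 3 (67 min): 13:13
  after break (12 min): 13:25
  after task 4 (18 min): 13:43
Total elapsed: 220 minutes
End time: 13:43

13:43


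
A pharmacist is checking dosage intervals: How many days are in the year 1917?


Year: 1917
Check leap year rules:
Divisible by 4? No
1917 is not a leap year
Days: 365

365


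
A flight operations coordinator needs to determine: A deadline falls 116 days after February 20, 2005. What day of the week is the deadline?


Start: 2005-02-20 (Sunday)
Step 1 - find target date: add 116 days
  2005-02-20 + 116 days = 2005-06-16
Step 2 - day of week:
  116 mod 7 = 4
  Sunday + 4 days -> Thursday
Result: Thursday (2005-06-16)

Thursday


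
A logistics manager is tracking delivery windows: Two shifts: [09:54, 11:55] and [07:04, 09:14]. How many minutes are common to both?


Interval A: [594, 715] minutes from midnight
Interval B: [424, 554] minutes from midnight
Overlap start = max(594, 424) = 594
Overlap end = min(715, 554) = 554
End <= start, so the intervals do not overlap: 0 minutes

0


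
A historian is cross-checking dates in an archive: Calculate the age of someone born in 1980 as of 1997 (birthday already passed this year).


Birth year: 1980
Current year: 1997
Age = current year - birth year
Age = 1997 - 1980 = 17

17


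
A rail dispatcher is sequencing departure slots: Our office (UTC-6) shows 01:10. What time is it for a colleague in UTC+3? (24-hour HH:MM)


Local time: 01:10 at UTC-6 (offset -6h)
Target zone: UTC+3 (offset 3h)
Difference: 3 - (-6) = 9 hours
Calculation: 1 + (9) = 10
Result: 10:10

10:10


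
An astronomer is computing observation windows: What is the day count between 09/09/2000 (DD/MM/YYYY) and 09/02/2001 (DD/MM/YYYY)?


Start date: 2000-09-09
End date: 2001-02-09
Sep 2000: +22 days
Oct 2000: +31 days
Nov 2000: +30 days
... (3 more months)
Total: 153 days

153


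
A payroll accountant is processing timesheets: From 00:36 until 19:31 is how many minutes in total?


Start time: 00:36 = 36 minutes from midnight
End time: 19:31 = 1171 minutes from midnight
Difference: 1171 - 36 = 1135 minutes
That is 18 hours and 55 minutes

1135


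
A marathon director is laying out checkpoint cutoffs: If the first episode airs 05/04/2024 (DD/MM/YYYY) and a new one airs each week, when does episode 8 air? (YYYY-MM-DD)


First occurrence: 2024-04-05 (occurrence 1)
Each occurrence is 7 days after the previous.
Occurrence 8 is 7 weeks after the first.
7 weeks = 49 days
2024-04-05 + 49 days = 2024-05-24

2024-05-24


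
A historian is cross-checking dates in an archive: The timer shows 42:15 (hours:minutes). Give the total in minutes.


Hours: 42
Minutes: 15
Convert hours to minutes: 42 x 60 = 2520
Add remaining minutes: 2520 + 15 = 2535

2535


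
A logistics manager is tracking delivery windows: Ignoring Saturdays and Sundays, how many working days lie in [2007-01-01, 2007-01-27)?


Start: 2007-01-01 (Monday)
End (exclusive): 2007-01-27 (Saturday)
Total calendar days: 26
Full weeks: 26 // 7 = 3 -> 15 weekdays
Remaining 5 days starting on Monday:
  Mon(w), Tue(w), Wed(w), Thu(w), Fri(w) -> 5 weekdays
Total business days: 15 + 5 = 20

20


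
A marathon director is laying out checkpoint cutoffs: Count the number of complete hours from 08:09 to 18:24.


Start: 08:09
End: 18:24
Hour difference: 18 - 8 = 10 hours
Minute difference: 24 - 9 = 15 minutes
Total minutes: 615
Complete hours: 615 / 60 = 10 (remainder 15)

10


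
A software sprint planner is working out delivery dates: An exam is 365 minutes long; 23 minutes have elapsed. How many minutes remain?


Total budget: 365 minutes
Time used: 23 minutes
Remaining: 365 - 23 = 342 minutes
Percent used: 6.3%
Percent remaining: 93.7%

342


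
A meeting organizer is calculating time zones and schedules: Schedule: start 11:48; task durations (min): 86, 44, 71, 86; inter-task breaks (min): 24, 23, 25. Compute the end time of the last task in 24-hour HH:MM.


Start: 11:48 = 708 min from midnight
  after task 1 (86 min): 13:14
  after break (24 min): 13:38
  after task 2 (44 min): 14:22
  after break (23 min): 14:45
  after task 3 (71 min): 15:56
  after break (25 min): 16:21
  after task 4 (86 min): 17:47
Total elapsed: 359 minutes
End time: 17:47

17:47


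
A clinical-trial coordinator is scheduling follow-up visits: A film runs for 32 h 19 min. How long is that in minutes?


Hours: 32
Minutes: 19
Convert hours to minutes: 32 x 60 = 1920
Add remaining minutes: 1920 + 19 = 1939

1939


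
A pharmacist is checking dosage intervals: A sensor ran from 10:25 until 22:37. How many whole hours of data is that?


Start: 10:25
End: 22:37
Hour difference: 22 - 10 = 12 hours
Minute difference: 37 - 25 = 12 minutes
Total minutes: 732
Complete hours: 732 / 60 = 12 (remainder 12)

12


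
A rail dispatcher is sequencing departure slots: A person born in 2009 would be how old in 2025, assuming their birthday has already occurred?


Birth year: 2009
Current year: 2025
Age = current year - birth year
Age = 2025 - 2009 = 16

16


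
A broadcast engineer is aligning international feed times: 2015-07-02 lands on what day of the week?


Date: 2015-07-02
January 1, 2015 is a Thursday
Day of year: 183
Offset from Jan 1: 182 days
182 mod 7 = 0
Result: Thursday

Thursday


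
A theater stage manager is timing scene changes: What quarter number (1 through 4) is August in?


Month: August (month 8)
Q1: January-March (months 1-3)
Q2: April-June (months 4-6)
Q3: July-September (months 7-9)
Q4: October-December (months 10-12)
Month 8 falls in Q3

3


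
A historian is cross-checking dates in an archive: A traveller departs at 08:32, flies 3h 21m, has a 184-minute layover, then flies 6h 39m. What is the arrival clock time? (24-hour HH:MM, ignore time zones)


Depart: 08:32
Leg 1: +201 min -> 11:53
Layover: +184 min -> 14:57
Leg 2: +399 min -> 21:36
Total travel: 784 minutes = 13h 4m
Arrival: 21:36

21:36


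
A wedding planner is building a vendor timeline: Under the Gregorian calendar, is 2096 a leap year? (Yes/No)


Year: 2096
Divisible by 4? 2096 / 4 = 524.0 -> Yes
Divisible by 100? 2096 / 100 = 20.96 -> No
Divisible by 4 but not 100, so it IS a leap year

Yes


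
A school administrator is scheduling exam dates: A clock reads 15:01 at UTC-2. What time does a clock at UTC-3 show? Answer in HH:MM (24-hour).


Local time: 15:01 at UTC-2 (offset -2h)
Target zone: UTC-3 (offset -3h)
Difference: -3 - (-2) = -1 hours
Calculation: 15 + (-1) = 14
Result: 14:01

14:01


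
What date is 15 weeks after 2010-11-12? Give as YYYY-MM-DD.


Start: 2010-11-12
Weeks to add: 15
Convert to days: 15 x 7 = 105 days
Add 105 days to 2010-11-12
Result: 2011-02-25

2011-02-25


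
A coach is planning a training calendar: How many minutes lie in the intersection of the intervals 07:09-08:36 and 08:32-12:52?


Interval A: [429, 516] minutes from midnight
Interval B: [512, 772] minutes from midnight
Overlap start = max(429, 512) = 512
Overlap end = min(516, 772) = 516
Overlap = 516 - 512 = 4 minutes

4


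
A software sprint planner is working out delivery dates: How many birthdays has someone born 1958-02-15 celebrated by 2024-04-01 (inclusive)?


Birth: 1958-02-15
Reference: 2024-04-01
Year difference: 2024 - 1958 = 66
Has birthday (02-15) occurred by 04-01? Yes
Age in full years: 66

66


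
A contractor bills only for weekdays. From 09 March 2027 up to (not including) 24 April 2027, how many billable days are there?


Start: 2027-03-09 (Tuesday)
End (exclusive): 2027-04-24 (Saturday)
Total calendar days: 46
Full weeks: 46 // 7 = 6 -> 30 weekdays
Remaining 4 days starting on Tuesday:
  Tue(w), Wed(w), Thu(w), Fri(w) -> 4 weekdays
Total business days: 30 + 4 = 34

34


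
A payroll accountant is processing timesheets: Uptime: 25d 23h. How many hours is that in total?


Days: 25
Extra hours: 23
Hours per day: 24
Days to hours: 25 x 24 = 600
Total: 600 + 23 = 623

623


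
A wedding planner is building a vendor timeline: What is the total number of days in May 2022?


Month: May
Year: 2022
May is a 31-day month
Total: 31 days

31


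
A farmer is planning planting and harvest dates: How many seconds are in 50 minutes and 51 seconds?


Minutes: 50
Extra seconds: 51
Seconds per minute: 60
Minutes to seconds: 50 x 60 = 3000
Total: 3000 + 51 = 3051

3051


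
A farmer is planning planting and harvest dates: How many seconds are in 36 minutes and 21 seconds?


Minutes: 36
Seconds: 21
Convert minutes to seconds: 36 x 60 = 2160
Add remaining seconds: 2160 + 21 = 2181

2181


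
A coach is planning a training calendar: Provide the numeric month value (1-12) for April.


Calendar month order:
3. March
4. April <--
5. May
April is month number 4

4


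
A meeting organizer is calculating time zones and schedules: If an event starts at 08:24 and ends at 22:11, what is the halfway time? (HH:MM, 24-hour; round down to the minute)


Start time: 08:24 = 504 minutes from midnight
End time: 22:11 = 1331 minutes from midnight
Sum: 504 + 1331 = 1835
Midpoint: 1835 / 2 = 917 minutes
Convert: 917 / 60 = 15 hours, 17 minutes
Result: 15:17

15:17


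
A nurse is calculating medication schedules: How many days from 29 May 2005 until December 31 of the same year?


Start: May 29, 2005
End: December 31, 2005
Days left in May: 2
June: 30
July: 31
August: 31
September: 30
... plus remaining months
Sum of remaining months: 214
Total: 2 + 214 = 216

216


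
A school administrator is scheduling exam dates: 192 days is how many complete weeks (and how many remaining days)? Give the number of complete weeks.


Total days: 192
Days per week: 7
Division: 192 / 7 = 27 remainder 3
Complete weeks: 27
Remaining days: 3

27


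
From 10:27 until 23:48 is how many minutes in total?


Start time: 10:27 = 627 minutes from midnight
End time: 23:48 = 1428 minutes from midnight
Difference: 1428 - 627 = 801 minutes
That is 13 hours and 21 minutes

801


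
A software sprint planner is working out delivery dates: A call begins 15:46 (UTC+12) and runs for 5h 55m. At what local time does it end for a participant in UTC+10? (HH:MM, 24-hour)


Start: 15:46 in UTC+12
Step 1 - add duration:
  minutes: 46 + 55 = 101 (carry 1h)
  hours: 15 + 5 + 1 = 21
  end in UTC+12: 21:41
Step 2 - convert UTC+12 -> UTC+10:
  offset difference: 10 - (12) = -2 hours
  21 + (-2) = 19 -> mod 24 = 19
Result: 19:41 in UTC+10

19:41


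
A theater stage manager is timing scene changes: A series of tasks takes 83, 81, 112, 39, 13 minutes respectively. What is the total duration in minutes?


Durations: 83, 81, 112, 39, 13
Running sum: 83
+ 81 = 164
+ 112 = 276
+ 39 = 315
+ 13 = 328
Total duration: 328 minutes
That is 5 hours and 28 minutes

328


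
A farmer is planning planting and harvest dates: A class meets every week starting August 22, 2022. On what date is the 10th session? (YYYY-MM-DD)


First occurrence: 2022-08-22 (occurrence 1)
Each occurrence is 7 days after the previous.
Occurrence 10 is 9 weeks after the first.
9 weeks = 63 days
2022-08-22 + 63 days = 2022-10-24

2022-10-24


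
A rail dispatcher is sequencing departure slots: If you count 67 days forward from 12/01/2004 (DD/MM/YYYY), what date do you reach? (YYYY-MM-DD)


Start: 2004-01-12
Adding 67 days
Days remaining in January: 19
After January: 48 days still to add
February 2004: 29 days, 19 remaining
March 2004 has 31 days, need 19
Result: 2004-03-19

2004-03-19


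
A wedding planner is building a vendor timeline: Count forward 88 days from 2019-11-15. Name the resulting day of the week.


Start: 2019-11-15 (Friday)
Step 1 - find target date: add 88 days
  2019-11-15 + 88 days = 2020-02-11
Step 2 - day of week:
  88 mod 7 = 4
  Friday + 4 days -> Tuesday
Result: Tuesday (2020-02-11)

Tuesday


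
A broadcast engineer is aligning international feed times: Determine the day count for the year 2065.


Year: 2065
Check leap year rules:
Divisible by 4? No
2065 is not a leap year
Days: 365

365


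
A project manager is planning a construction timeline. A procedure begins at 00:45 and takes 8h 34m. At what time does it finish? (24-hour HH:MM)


Start time: 00:45
Adding: 8 hours 34 minutes
Minutes: 45 + 34 = 79
Minute overflow: 79 >= 60, so carry 1 hour, minutes = 19
Hours: 0 + 8 + 1 = 9
Result: 09:19

09:19


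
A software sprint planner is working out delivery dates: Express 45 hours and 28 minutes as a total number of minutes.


Hours: 45
Extra minutes: 28
Minutes per hour: 60
Hours to minutes: 45 x 60 = 2700
Total: 2700 + 28 = 2728

2728


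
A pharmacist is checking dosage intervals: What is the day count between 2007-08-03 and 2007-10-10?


Start date: 2007-08-03
End date: 2007-10-10
Aug 2007: +29 days
Sep 2007: +30 days
Oct 2007: +9 days
Total: 68 days

68


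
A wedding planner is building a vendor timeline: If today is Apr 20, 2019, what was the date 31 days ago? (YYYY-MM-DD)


Start: 2019-04-20
Subtracting 31 days
Days already passed in April: 20
After going back through April: 11 more days to subtract
March 2019 has 31 days, need 11
Result: 2019-03-20

2019-03-20


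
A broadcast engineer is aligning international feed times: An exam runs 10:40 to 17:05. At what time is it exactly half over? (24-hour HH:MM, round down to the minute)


Start time: 10:40 = 640 minutes from midnight
End time: 17:05 = 1025 minutes from midnight
Sum: 640 + 1025 = 1665
Midpoint: 1665 / 2 = 832 minutes
Convert: 832 / 60 = 13 hours, 52 minutes
Result: 13:52

13:52


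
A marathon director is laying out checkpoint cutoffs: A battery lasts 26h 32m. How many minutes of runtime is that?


Hours: 26
Extra minutes: 32
Minutes per hour: 60
Hours to minutes: 26 x 60 = 1560
Total: 1560 + 32 = 1592

1592


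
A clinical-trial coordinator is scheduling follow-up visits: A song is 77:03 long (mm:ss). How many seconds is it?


Minutes: 77
Extra seconds: 3
Seconds per minute: 60
Minutes to seconds: 77 x 60 = 4620
Total: 4620 + 3 = 4623

4623


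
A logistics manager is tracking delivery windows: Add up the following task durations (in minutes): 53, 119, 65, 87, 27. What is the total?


Durations: 53, 119, 65, 87, 27
Running sum: 53
+ 119 = 172
+ 65 = 237
+ 87 = 324
+ 27 = 351
Total duration: 351 minutes
That is 5 hours and 51 minutes

351


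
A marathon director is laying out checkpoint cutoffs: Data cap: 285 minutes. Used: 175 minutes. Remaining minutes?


Total budget: 285 minutes
Time used: 175 minutes
Remaining: 285 - 175 = 110 minutes
Percent used: 61.4%
Percent remaining: 38.6%

110


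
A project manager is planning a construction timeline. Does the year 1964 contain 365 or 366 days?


Year: 1964
Check leap year rules:
Divisible by 4? Yes
Divisible by 100? No
1964 is a leap year
Days: 366

366


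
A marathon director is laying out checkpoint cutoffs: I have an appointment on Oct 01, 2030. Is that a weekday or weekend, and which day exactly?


Date: 2030-10-01
January 1, 2030 is a Tuesday
Day of year: 274
Offset from Jan 1: 273 days
273 mod 7 = 0
Result: Tuesday

Tuesday


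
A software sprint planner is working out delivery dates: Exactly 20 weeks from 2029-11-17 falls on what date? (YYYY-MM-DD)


Start: 2029-11-17
Weeks to add: 20
Convert to days: 20 x 7 = 140 days
Add 140 days to 2029-11-17
Result: 2030-04-06

2030-04-06


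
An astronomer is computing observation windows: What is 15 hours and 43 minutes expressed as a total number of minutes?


Hours: 15
Minutes: 43
Convert hours to minutes: 15 x 60 = 900
Add remaining minutes: 900 + 43 = 943

943


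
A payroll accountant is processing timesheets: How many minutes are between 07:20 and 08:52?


Start time: 07:20 = 440 minutes from midnight
End time: 08:52 = 532 minutes from midnight
Difference: 532 - 440 = 92 minutes
That is 1 hours and 32 minutes

92


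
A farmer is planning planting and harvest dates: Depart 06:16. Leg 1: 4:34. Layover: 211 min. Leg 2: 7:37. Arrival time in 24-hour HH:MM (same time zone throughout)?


Depart: 06:16
Leg 1: +274 min -> 10:50
Layover: +211 min -> 14:21
Leg 2: +457 min -> 21:58
Total travel: 942 minutes = 15h 42m
Arrival: 21:58

21:58


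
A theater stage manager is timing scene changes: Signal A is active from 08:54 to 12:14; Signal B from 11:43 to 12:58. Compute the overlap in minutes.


Interval A: [534, 734] minutes from midnight
Interval B: [703, 778] minutes from midnight
Overlap start = max(534, 703) = 703
Overlap end = min(734, 778) = 734
Overlap = 734 - 703 = 31 minutes

31


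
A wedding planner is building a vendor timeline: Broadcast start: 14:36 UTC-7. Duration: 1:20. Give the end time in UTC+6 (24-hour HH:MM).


Start: 14:36 in UTC-7
Step 1 - add duration:
  minutes: 36 + 20 = 56
  hours: 14 + 1 + 0 = 15
  end in UTC-7: 15:56
Step 2 - convert UTC-7 -> UTC+6:
  offset difference: 6 - (-7) = 13 hours
  15 + (13) = 28 -> mod 24 = 4
Result: 04:56 in UTC+6

04:56


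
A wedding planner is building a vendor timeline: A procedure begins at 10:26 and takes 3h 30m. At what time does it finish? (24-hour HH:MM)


Start time: 10:26
Adding: 3 hours 30 minutes
Minutes: 26 + 30 = 56
Hours: 10 + 3 + 0 = 13
Result: 13:56

13:56


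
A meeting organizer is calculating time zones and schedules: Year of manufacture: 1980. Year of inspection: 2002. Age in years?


Birth year: 1980
Current year: 2002
Age = current year - birth year
Age = 2002 - 1980 = 22

22


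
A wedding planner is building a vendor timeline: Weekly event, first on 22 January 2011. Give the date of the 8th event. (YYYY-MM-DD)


First occurrence: 2011-01-22 (occurrence 1)
Each occurrence is 7 days after the previous.
Occurrence 8 is 7 weeks after the first.
7 weeks = 49 days
2011-01-22 + 49 days = 2011-03-12

2011-03-12


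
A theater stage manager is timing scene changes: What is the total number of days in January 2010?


Month: January
Year: 2010
January is a 31-day month
Total: 31 days

31


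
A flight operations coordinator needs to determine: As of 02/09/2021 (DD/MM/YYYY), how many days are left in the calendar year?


Start: September 02, 2021
End: December 31, 2021
Days left in September: 28
October: 31
November: 30
December: 31
Sum of remaining months: 92
Total: 28 + 92 = 120

120


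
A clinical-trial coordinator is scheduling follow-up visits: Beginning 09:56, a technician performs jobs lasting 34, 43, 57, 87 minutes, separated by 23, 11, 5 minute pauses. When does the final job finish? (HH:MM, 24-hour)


Start: 09:56 = 596 min from midnight
  after task 1 (34 min): 10:30
  after break (23 min): 10:53
  after task 2 (43 min): 11:36
  after break (11 min): 11:47
  after task 3 (57 min): 12:44
  after break (5 min): 12:49
  after task 4 (87 min): 14:16
Total elapsed: 260 minutes
End time: 14:16

14:16


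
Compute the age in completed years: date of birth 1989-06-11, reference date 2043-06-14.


Birth: 1989-06-11
Reference: 2043-06-14
Year difference: 2043 - 1989 = 54
Has birthday (06-11) occurred by 06-14? Yes
Age in full years: 54

54


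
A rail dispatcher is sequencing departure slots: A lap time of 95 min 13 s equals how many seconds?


Minutes: 95
Seconds: 13
Convert minutes to seconds: 95 x 60 = 5700
Add remaining seconds: 5700 + 13 = 5713

5713


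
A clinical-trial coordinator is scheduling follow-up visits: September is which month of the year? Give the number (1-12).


Calendar month order:
8. August
9. September <--
10. October
September is month number 9

9


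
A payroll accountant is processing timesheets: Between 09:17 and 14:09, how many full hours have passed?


Start: 09:17
End: 14:09
Hour difference: 14 - 9 = 5 hours
Minute difference: 9 - 17 = -8 minutes
Total minutes: 292
Complete hours: 292 / 60 = 4 (remainder 52)

4


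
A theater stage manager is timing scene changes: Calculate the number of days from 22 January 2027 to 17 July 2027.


Start date: 2027-01-22
End date: 2027-07-17
Jan 2027: +10 days
Feb 2027: +28 days
Mar 2027: +31 days
... (4 more months)
Total: 176 days

176


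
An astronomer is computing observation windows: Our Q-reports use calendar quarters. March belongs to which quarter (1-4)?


Month: March (month 3)
Q1: January-March (months 1-3)
Q2: April-June (months 4-6)
Q3: July-September (months 7-9)
Q4: October-December (months 10-12)
Month 3 falls in Q1

1


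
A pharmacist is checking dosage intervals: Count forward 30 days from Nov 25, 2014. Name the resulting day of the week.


Start: 2014-11-25 (Tuesday)
Step 1 - find target date: add 30 days
  2014-11-25 + 30 days = 2014-12-25
Step 2 - day of week:
  30 mod 7 = 2
  Tuesday + 2 days -> Thursday
Result: Thursday (2014-12-25)

Thursday


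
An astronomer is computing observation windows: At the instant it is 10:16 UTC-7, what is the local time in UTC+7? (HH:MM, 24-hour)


Local time: 10:16 at UTC-7 (offset -7h)
Target zone: UTC+7 (offset 7h)
Difference: 7 - (-7) = 14 hours
Calculation: 10 + (14) = 24
Wraparound: (24) mod 24 = 0
Result: 00:16

00:16


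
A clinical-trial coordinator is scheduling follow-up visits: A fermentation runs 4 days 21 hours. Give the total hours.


Days: 4
Extra hours: 21
Hours per day: 24
Days to hours: 4 x 24 = 96
Total: 96 + 21 = 117

117


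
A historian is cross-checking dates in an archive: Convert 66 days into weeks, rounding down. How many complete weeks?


Total days: 66
Days per week: 7
Division: 66 / 7 = 9 remainder 3
Complete weeks: 9
Remaining days: 3

9


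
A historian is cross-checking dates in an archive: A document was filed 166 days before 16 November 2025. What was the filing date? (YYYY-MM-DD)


Start: 2025-11-16
Subtracting 166 days
Days already passed in November: 16
After going back through November: 150 more days to subtract
October 2025: 31 days, 119 remaining
September 2025: 30 days, 89 remaining
August 2025: 31 days, 58 remaining
July 2025: 31 days, 27 remaining
Result: 2025-06-03

2025-06-03


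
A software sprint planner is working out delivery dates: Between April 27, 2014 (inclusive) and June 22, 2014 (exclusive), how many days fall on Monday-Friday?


Start: 2014-04-27 (Sunday)
End (exclusive): 2014-06-22 (Sunday)
Total calendar days: 56
Full weeks: 56 // 7 = 8 -> 40 weekdays
Remaining 0 days starting on Sunday:
Total business days: 40 + 0 = 40

40


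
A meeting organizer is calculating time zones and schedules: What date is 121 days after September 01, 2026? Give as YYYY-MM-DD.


Start: 2026-09-01
Adding 121 days
Days remaining in September: 29
After September: 92 days still to add
October 2026: 31 days, 61 remaining
November 2026: 30 days, 31 remaining
December 2026 has 31 days, need 31
Result: 2026-12-31

2026-12-31


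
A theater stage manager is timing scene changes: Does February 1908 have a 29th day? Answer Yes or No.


Year: 1908
Divisible by 4? 1908 / 4 = 477.0 -> Yes
Divisible by 100? 1908 / 100 = 19.08 -> No
Divisible by 4 but not 100, so it IS a leap year

Yes


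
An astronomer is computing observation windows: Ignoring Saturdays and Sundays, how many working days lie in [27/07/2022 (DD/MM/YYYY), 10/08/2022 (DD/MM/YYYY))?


Start: 2022-07-27 (Wednesday)
End (exclusive): 2022-08-10 (Wednesday)
Total calendar days: 14
Full weeks: 14 // 7 = 2 -> 10 weekdays
Remaining 0 days starting on Wednesday:
Total business days: 10 + 0 = 10

10


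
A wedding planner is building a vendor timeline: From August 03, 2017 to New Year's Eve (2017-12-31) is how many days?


Start: August 03, 2017
End: December 31, 2017
Days left in August: 28
September: 30
October: 31
November: 30
December: 31
Sum of remaining months: 122
Total: 28 + 122 = 150

150


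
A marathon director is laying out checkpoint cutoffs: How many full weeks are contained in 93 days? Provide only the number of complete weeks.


Total days: 93
Days per week: 7
Division: 93 / 7 = 13 remainder 2
Complete weeks: 13
Remaining days: 2

13


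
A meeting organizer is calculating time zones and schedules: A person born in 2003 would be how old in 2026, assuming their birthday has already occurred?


Birth year: 2003
Current year: 2026
Age = current year - birth year
Age = 2026 - 2003 = 23

23


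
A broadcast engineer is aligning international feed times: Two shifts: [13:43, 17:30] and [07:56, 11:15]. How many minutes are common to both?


Interval A: [823, 1050] minutes from midnight
Interval B: [476, 675] minutes from midnight
Overlap start = max(823, 476) = 823
Overlap end = min(1050, 675) = 675
End <= start, so the intervals do not overlap: 0 minutes

0


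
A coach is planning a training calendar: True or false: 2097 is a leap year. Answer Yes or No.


Year: 2097
Divisible by 4? 2097 / 4 = 524.25 -> No
Not divisible by 4, so NOT a leap year

No


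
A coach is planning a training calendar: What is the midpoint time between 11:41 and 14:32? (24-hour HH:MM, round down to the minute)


Start time: 11:41 = 701 minutes from midnight
End time: 14:32 = 872 minutes from midnight
Sum: 701 + 872 = 1573
Midpoint: 1573 / 2 = 786 minutes
Convert: 786 / 60 = 13 hours, 6 minutes
Result: 13:06

13:06


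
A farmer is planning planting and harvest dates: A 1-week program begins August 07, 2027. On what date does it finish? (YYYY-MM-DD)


Start: 2027-08-07
Weeks to add: 1
Convert to days: 1 x 7 = 7 days
Add 7 days to 2027-08-07
Result: 2027-08-14

2027-08-14


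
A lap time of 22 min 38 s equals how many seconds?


Minutes: 22
Seconds: 38
Convert minutes to seconds: 22 x 60 = 1320
Add remaining seconds: 1320 + 38 = 1358

1358


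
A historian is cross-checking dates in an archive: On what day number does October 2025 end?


Month: October
Year: 2025
October is a 31-day month
Total: 31 days

31


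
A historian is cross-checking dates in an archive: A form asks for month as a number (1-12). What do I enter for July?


Calendar month order:
6. June
7. July <--
8. August
July is month number 7

7
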